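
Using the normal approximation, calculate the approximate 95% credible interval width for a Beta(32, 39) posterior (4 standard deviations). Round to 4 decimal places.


Var(Beta) = 32*39/(71^2 * 72) = 0.0034
SD = 0.0586
Width ~ 4*SD = 0.2346

0.2346


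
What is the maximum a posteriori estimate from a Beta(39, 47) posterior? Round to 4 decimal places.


The MAP estimate equals the mode of the distribution.
Mode of Beta(a,b) = (a-1)/(a+b-2)
= 38/84
= 0.4524

0.4524


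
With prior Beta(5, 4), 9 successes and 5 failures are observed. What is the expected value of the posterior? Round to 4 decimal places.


Posterior = Beta(14, 9)
E[theta] = alpha/(alpha+beta)
= 14/23 = 0.6087

0.6087


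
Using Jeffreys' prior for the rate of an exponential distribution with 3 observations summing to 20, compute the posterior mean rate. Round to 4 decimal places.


Jeffreys' prior leads to posterior Gamma(3, 20).
Mean = 3/20 = 0.15

0.15


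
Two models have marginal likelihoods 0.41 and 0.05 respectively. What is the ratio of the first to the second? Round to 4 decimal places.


Evidence ratio = 0.41 / 0.05
= 8.2

8.2


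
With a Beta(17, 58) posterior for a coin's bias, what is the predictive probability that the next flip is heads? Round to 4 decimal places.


The predictive probability equals the posterior mean.
P(next = heads) = alpha / (alpha + beta)
= 17 / 75 = 0.2267

0.2267


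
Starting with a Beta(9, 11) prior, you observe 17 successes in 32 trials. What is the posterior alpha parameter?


For a Beta-Binomial conjugate model:
Posterior alpha = prior alpha + number of successes
= 9 + 17 = 26

26


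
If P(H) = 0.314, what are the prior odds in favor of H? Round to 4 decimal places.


Prior odds = P(H) / (1 - P(H))
= 0.314 / 0.686
= 0.4577

0.4577


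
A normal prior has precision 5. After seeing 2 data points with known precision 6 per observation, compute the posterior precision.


In the conjugate normal model, precisions add:
tau_posterior = tau_prior + n * tau_data
= 5 + 2*6 = 17

17


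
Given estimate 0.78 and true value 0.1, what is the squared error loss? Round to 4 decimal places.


Squared error = (estimate - true)^2
Difference = 0.68
Loss = 0.68^2 = 0.4624

0.4624


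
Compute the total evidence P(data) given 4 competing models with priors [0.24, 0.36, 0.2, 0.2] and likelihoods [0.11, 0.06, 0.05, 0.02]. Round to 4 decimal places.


Marginal likelihood = sum P(model_i) * P(data|model_i)
Model 1: 0.24 * 0.11 = 0.0264
Model 2: 0.36 * 0.06 = 0.0216
Model 3: 0.2 * 0.05 = 0.01
Model 4: 0.2 * 0.02 = 0.004
Total = 0.062

0.062


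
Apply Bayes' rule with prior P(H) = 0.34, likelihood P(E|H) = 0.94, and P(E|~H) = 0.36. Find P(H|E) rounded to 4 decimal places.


Step 1: Compute marginal P(E) = P(E|H)P(H) + P(E|~H)P(~H)
= 0.94*0.34 + 0.36*0.66 = 0.5572
Step 2: P(H|E) = P(E|H)P(H)/P(E) = 0.3196/0.5572
= 0.5736

0.5736


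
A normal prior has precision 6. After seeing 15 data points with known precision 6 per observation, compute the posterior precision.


In the conjugate normal model, precisions add:
tau_posterior = tau_prior + n * tau_data
= 6 + 15*6 = 96

96


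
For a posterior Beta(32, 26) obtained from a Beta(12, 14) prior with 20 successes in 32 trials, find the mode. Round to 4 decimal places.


Mode = (alpha - 1) / (alpha + beta - 2)
= 31 / 56
= 0.5536

0.5536


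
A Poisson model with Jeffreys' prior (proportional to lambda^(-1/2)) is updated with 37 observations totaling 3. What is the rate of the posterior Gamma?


Posterior = Gamma(0.5 + S, n)
= Gamma(0.5 + 3, 37)
Posterior rate = 0 + n = 37

37.0


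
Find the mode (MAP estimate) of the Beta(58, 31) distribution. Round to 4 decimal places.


For Beta(a,b) with a,b > 1:
Mode = (a-1)/(a+b-2) = (58-1)/(89-2)
= 57/87 = 0.6552

0.6552


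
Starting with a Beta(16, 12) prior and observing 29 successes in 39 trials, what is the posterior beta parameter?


Posterior beta = prior beta + failures
Failures = 39 - 29 = 10
beta_post = 12 + 10 = 22

22


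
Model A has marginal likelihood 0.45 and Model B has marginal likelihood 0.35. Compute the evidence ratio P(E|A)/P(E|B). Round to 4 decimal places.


Evidence ratio = P(E|A) / P(E|B)
= 0.45 / 0.35
= 1.2857

1.2857


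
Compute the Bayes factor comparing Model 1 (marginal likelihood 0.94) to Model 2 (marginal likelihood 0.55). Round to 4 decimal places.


BF12 = marginal likelihood of M1 / marginal likelihood of M2
= 0.94/0.55
= 1.7091

1.7091


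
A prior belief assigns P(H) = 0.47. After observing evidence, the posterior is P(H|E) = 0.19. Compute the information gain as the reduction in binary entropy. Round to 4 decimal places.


H(prior) = -0.47*log2(0.47) - 0.53*log2(0.53)
= 0.9974
H(post) = -0.19*log2(0.19) - 0.81*log2(0.81)
= 0.7015
IG = 0.9974 - 0.7015 = 0.2959

0.2959


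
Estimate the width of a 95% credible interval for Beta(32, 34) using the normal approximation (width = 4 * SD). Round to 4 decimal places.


For Beta(a,b): Var = ab/((a+b)^2(a+b+1))
Var = 0.0037, SD = 0.0611
Approximate 95% CI width = 4 * 0.0611 = 0.2442

0.2442


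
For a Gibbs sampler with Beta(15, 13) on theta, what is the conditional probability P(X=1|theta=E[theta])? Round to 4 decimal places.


E[theta] = 15/(15+13) = 0.5357
P(X=1|theta) = theta = 0.5357

0.5357


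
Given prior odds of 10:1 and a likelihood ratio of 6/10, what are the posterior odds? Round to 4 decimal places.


Posterior odds = prior odds * LR
Prior odds = 10/1 = 10.0
LR = 6/10 = 0.6
Posterior odds = 10.0 * 0.6 = 6.0

6.0


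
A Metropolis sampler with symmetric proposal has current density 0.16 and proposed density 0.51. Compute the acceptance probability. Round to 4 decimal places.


For symmetric proposals, acceptance = min(1, pi(x*)/pi(x))
= min(1, 0.51/0.16)
= min(1, 3.1875) = 1.0

1.0


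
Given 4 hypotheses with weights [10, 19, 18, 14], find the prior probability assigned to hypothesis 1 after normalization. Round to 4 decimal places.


To normalize, divide each weight by the sum of all weights.
Sum = 61
Prior(H1) = 10/61 = 0.1639

0.1639


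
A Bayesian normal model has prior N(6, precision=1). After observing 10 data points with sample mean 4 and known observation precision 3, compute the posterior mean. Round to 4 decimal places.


Posterior mean = (prior_precision * prior_mean + n * data_precision * data_mean) / (prior_precision + n * data_precision)
Numerator = 1*6 + 10*3*4 = 126
Denominator = 1 + 10*3 = 31
Posterior mean = 4.0645

4.0645


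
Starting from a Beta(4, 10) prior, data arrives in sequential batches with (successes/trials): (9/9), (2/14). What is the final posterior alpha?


In sequential Bayesian updating, we sum all successes.
Total successes = 11
Final alpha = 4 + 11 = 15

15


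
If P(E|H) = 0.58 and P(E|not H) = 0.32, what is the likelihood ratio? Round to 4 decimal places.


Likelihood ratio = P(E|H) / P(E|not H)
= 0.58 / 0.32
= 1.8125

1.8125


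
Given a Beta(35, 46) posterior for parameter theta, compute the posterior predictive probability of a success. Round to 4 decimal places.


For a Beta-Bernoulli model, the predictive probability is the mean:
P(success) = 35/(35+46) = 35/81 = 0.4321

0.4321


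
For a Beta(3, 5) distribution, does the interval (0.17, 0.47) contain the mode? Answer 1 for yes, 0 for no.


Mode of Beta(a,b) = (a-1)/(a+b-2)
= (3-1)/(3+5-2) = 0.3333
Check: 0.17 <= 0.3333 <= 0.47?
Result: 1

1


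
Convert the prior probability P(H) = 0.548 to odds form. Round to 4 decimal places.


P(not H) = 1 - 0.548 = 0.452
Odds = 0.548 / 0.452 = 1.2124

1.2124


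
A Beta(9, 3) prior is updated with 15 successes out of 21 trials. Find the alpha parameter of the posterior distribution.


In the Beta-Binomial conjugate update:
alpha_post = alpha_prior + successes
= 9 + 15
= 24

24


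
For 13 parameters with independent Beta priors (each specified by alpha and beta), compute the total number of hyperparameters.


A Beta prior has 2 hyperparameters per parameter.
Total = 13 * 2 = 26

26


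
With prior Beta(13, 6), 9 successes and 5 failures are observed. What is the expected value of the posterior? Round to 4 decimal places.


Posterior = Beta(22, 11)
E[theta] = alpha/(alpha+beta)
= 22/33 = 0.6667

0.6667


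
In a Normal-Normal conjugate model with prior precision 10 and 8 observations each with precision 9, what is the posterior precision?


Posterior precision = prior precision + n * observation precision
= 10 + 8 * 9
= 10 + 72 = 82

82


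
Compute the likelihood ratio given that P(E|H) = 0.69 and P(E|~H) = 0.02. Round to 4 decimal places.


LR = P(E|H) / P(E|~H)
= 0.69 / 0.02 = 34.5

34.5


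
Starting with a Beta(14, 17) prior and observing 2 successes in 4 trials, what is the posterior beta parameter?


Posterior beta = prior beta + failures
Failures = 4 - 2 = 2
beta_post = 17 + 2 = 19

19


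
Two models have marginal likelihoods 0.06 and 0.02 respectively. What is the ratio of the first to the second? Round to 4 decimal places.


Evidence ratio = 0.06 / 0.02
= 3.0

3.0


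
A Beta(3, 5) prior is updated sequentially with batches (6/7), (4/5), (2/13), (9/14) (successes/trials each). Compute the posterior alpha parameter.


Sequential conjugate updating is equivalent to a single batch update.
Total successes across all batches = 21
alpha_posterior = alpha_prior + total_successes = 3 + 21
= 24

24


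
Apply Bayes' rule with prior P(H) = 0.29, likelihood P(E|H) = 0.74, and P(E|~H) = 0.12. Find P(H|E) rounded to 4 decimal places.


Step 1: Compute marginal P(E) = P(E|H)P(H) + P(E|~H)P(~H)
= 0.74*0.29 + 0.12*0.71 = 0.2998
Step 2: P(H|E) = P(E|H)P(H)/P(E) = 0.2146/0.2998
= 0.7158

0.7158


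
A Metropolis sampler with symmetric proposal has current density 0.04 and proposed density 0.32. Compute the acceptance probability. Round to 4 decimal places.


For symmetric proposals, acceptance = min(1, pi(x*)/pi(x))
= min(1, 0.32/0.04)
= min(1, 8.0) = 1.0

1.0


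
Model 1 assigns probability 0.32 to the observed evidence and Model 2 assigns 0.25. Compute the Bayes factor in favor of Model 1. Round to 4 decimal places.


BF = P(data|M1) / P(data|M2)
= 0.32 / 0.25 = 1.28

1.28


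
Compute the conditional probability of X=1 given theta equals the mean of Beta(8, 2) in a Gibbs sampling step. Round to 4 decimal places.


Mean of Beta(8, 2) = 0.8
P(X=1 | theta=0.8) = 0.8

0.8


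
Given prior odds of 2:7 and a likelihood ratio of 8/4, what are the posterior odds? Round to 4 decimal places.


Posterior odds = prior odds * LR
Prior odds = 2/7 = 0.2857
LR = 8/4 = 2.0
Posterior odds = 0.2857 * 2.0 = 0.5714

0.5714


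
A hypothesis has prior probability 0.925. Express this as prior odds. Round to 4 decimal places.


Odds = P(H) / P(not H) = 0.925 / 0.075
= 12.3333

12.3333


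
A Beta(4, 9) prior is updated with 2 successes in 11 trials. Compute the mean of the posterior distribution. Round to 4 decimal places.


After update: Beta(6, 18)
Mean = 6 / (6 + 18) = 6 / 24
= 0.25

0.25


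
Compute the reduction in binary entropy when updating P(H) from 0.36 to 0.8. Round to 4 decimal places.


H_before = -p*log2(p) - (1-p)*log2(1-p) for p=0.36: 0.9427
H_after for p=0.8: 0.7219
Reduction = 0.9427 - 0.7219 = 0.2208

0.2208


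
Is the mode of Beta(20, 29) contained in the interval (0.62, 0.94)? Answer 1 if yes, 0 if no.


Mode = (a-1)/(a+b-2) = 19/47 = 0.4043
Interval: (0.62, 0.94)
Contains mode? 0

0


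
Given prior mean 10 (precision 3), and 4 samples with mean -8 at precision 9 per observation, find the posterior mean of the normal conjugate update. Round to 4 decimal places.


The posterior mean is a precision-weighted average of prior and data.
Post. prec. = 3 + 36 = 39
Post. mean = (30 + -288)/39 = -258/39 = -6.6154

-6.6154


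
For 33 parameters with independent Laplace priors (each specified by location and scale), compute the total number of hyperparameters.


A Laplace prior has 2 hyperparameters per parameter.
Total = 33 * 2 = 66

66


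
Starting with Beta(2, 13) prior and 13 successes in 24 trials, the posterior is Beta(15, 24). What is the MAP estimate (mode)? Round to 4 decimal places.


The mode of Beta(a, b) when a > 1 and b > 1 is (a-1)/(a+b-2)
= (15 - 1) / (15 + 24 - 2)
= 14 / 37
= 0.3784

0.3784


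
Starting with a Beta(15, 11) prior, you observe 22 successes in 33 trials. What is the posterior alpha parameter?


For a Beta-Binomial conjugate model:
Posterior alpha = prior alpha + number of successes
= 15 + 22 = 37

37


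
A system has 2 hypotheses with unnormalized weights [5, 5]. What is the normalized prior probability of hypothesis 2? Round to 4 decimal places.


The normalized prior is the weight divided by the total.
Total weight = 10
P(H2) = 5 / 10 = 0.5

0.5


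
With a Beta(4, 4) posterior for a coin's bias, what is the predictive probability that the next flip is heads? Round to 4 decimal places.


The predictive probability equals the posterior mean.
P(next = heads) = alpha / (alpha + beta)
= 4 / 8 = 0.5

0.5


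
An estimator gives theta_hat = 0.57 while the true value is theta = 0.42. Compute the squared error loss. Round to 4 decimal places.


The squared error loss is (theta_hat - theta)^2
= (0.57 - 0.42)^2
= (0.15)^2 = 0.0225

0.0225


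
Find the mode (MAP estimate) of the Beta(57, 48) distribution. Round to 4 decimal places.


For Beta(a,b) with a,b > 1:
Mode = (a-1)/(a+b-2) = (57-1)/(105-2)
= 56/103 = 0.5437

0.5437


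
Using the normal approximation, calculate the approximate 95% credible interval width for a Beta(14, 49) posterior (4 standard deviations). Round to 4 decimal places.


Var(Beta) = 14*49/(63^2 * 64) = 0.0027
SD = 0.052
Width ~ 4*SD = 0.2079

0.2079


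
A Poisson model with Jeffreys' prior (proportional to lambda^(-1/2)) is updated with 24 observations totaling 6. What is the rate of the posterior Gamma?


Posterior = Gamma(0.5 + S, n)
= Gamma(0.5 + 6, 24)
Posterior rate = 0 + n = 24

24.0


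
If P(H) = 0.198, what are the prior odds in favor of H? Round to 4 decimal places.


Prior odds = P(H) / (1 - P(H))
= 0.198 / 0.802
= 0.2469

0.2469


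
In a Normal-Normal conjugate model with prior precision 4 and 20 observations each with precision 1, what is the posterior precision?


Posterior precision = prior precision + n * observation precision
= 4 + 20 * 1
= 4 + 20 = 24

24


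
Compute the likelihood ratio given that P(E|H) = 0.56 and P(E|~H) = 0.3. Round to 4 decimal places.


LR = P(E|H) / P(E|~H)
= 0.56 / 0.3 = 1.8667

1.8667


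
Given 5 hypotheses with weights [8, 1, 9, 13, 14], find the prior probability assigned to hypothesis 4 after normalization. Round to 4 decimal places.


To normalize, divide each weight by the sum of all weights.
Sum = 45
Prior(H4) = 13/45 = 0.2889

0.2889


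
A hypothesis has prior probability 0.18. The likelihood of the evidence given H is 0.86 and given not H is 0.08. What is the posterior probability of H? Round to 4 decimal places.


Using Bayes' theorem:
P(E) = 0.18 * 0.86 + 0.82 * 0.08
P(E) = 0.2204
P(H|E) = (0.18 * 0.86) / 0.2204 = 0.7024

0.7024


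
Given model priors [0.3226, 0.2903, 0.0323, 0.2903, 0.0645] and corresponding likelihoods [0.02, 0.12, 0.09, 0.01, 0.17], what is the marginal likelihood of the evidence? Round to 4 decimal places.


P(E) = sum_i P(M_i) P(E|M_i)
= 0.0065 + 0.0348 + 0.0029 + 0.0029 + 0.011
= 0.0581

0.0581


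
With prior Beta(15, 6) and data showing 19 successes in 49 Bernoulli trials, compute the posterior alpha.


Conjugate update: alpha_posterior = alpha_prior + k
= 15 + 19 = 34

34


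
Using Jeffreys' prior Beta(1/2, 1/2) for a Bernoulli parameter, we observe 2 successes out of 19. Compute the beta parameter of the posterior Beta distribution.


Conjugate update: Beta(0.5 + k, 0.5 + n - k).
k = 2, n - k = 17
Posterior beta = 0.5 + (n - k) = 0.5 + 17 = 17.5

17.5


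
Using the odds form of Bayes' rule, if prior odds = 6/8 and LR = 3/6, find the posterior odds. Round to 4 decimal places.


Bayes' rule in odds form: posterior odds = prior odds * LR
= (6 * 3) / (8 * 6)
= 18/48 = 0.375

0.375


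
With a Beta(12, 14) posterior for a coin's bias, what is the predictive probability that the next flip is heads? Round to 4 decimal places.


The predictive probability equals the posterior mean.
P(next = heads) = alpha / (alpha + beta)
= 12 / 26 = 0.4615

0.4615


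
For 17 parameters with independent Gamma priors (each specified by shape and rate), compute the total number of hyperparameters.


A Gamma prior has 2 hyperparameters per parameter.
Total = 17 * 2 = 34

34


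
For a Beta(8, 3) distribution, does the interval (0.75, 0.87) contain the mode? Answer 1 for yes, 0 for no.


Mode of Beta(a,b) = (a-1)/(a+b-2)
= (8-1)/(8+3-2) = 0.7778
Check: 0.75 <= 0.7778 <= 0.87?
Result: 1

1


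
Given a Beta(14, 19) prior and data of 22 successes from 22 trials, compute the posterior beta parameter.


Number of failures = 22 - 22 = 0
Posterior beta = 19 + 0 = 19

19


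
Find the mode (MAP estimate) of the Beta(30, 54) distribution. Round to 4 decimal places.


For Beta(a,b) with a,b > 1:
Mode = (a-1)/(a+b-2) = (30-1)/(84-2)
= 29/82 = 0.3537

0.3537


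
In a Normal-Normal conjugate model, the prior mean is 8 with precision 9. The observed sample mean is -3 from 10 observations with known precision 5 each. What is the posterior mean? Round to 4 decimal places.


Posterior precision = tau0 + n*tau = 9 + 10*5 = 59
Posterior mean = (tau0*mu0 + n*tau*xbar) / posterior_precision
= (9*8 + 10*5*-3) / 59
= -78 / 59 = -1.322

-1.322


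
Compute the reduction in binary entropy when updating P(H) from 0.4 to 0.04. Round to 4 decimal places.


H_before = -p*log2(p) - (1-p)*log2(1-p) for p=0.4: 0.971
H_after for p=0.04: 0.2423
Reduction = 0.971 - 0.2423 = 0.7287

0.7287


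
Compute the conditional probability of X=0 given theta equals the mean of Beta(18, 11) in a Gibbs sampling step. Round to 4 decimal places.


Mean of Beta(18, 11) = 0.6207
P(X=0 | theta=0.6207) = 0.3793

0.3793


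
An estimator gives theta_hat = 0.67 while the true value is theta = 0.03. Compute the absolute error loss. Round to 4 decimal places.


The absolute error loss is |theta_hat - theta|
= |0.67 - 0.03|
= 0.64

0.64


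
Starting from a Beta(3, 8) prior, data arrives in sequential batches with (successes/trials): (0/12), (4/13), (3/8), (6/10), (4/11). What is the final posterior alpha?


In sequential Bayesian updating, we sum all successes.
Total successes = 17
Final alpha = 3 + 17 = 20

20


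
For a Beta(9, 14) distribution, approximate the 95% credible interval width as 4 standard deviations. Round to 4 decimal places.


Variance of Beta(a,b) = ab / ((a+b)^2 * (a+b+1))
= 9*14 / ((23)^2 * 24)
= 0.0099
SD = sqrt(0.0099) = 0.0996
Width = 4 * SD = 0.3985

0.3985


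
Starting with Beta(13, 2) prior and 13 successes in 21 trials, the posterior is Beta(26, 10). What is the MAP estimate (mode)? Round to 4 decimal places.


The mode of Beta(a, b) when a > 1 and b > 1 is (a-1)/(a+b-2)
= (26 - 1) / (26 + 10 - 2)
= 25 / 34
= 0.7353

0.7353


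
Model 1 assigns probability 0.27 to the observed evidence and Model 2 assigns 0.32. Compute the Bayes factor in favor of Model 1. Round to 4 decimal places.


BF = P(data|M1) / P(data|M2)
= 0.27 / 0.32 = 0.8438

0.8438


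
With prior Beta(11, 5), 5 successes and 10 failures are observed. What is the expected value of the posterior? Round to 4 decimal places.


Posterior = Beta(16, 15)
E[theta] = alpha/(alpha+beta)
= 16/31 = 0.5161

0.5161


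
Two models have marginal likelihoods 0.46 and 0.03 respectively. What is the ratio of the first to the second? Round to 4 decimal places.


Evidence ratio = 0.46 / 0.03
= 15.3333

15.3333


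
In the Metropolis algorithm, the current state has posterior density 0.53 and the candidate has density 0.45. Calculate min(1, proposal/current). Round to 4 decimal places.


Ratio = 0.45/0.53 = 0.8491
Acceptance probability = min(1, 0.8491)
= 0.8491

0.8491


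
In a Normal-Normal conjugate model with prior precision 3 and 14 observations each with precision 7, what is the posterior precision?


Posterior precision = prior precision + n * observation precision
= 3 + 14 * 7
= 3 + 98 = 101

101


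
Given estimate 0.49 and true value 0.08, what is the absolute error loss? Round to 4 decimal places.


Absolute error = |estimate - true|
= |0.41| = 0.41

0.41


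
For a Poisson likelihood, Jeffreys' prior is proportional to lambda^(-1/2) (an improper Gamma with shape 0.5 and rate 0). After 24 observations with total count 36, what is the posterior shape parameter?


Jeffreys' prior for Poisson is proportional to lambda^(-1/2).
Posterior is Gamma(0.5 + S, 0 + n) = Gamma(0.5 + 36, 24).
Posterior shape = 0.5 + S = 0.5 + 36 = 36.5

36.5


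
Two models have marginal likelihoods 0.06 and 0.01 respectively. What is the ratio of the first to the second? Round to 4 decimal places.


Evidence ratio = 0.06 / 0.01
= 6.0

6.0


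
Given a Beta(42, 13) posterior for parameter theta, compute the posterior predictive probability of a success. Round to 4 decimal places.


For a Beta-Bernoulli model, the predictive probability is the mean:
P(success) = 42/(42+13) = 42/55 = 0.7636

0.7636


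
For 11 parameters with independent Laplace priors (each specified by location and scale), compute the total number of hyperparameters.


A Laplace prior has 2 hyperparameters per parameter.
Total = 11 * 2 = 22

22


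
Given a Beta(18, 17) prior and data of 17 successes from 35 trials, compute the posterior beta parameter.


Number of failures = 35 - 17 = 18
Posterior beta = 17 + 18 = 35

35


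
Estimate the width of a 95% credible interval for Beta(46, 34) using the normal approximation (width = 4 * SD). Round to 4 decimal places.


For Beta(a,b): Var = ab/((a+b)^2(a+b+1))
Var = 0.003, SD = 0.0549
Approximate 95% CI width = 4 * 0.0549 = 0.2197

0.2197


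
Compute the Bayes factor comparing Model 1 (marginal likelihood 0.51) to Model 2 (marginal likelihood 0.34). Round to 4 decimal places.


BF12 = marginal likelihood of M1 / marginal likelihood of M2
= 0.51/0.34
= 1.5

1.5


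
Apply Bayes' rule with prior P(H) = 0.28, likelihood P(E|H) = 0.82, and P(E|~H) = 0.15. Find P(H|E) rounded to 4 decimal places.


Step 1: Compute marginal P(E) = P(E|H)P(H) + P(E|~H)P(~H)
= 0.82*0.28 + 0.15*0.72 = 0.3376
Step 2: P(H|E) = P(E|H)P(H)/P(E) = 0.2296/0.3376
= 0.6801

0.6801


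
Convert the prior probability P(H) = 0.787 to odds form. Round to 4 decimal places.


P(not H) = 1 - 0.787 = 0.213
Odds = 0.787 / 0.213 = 3.6948

3.6948


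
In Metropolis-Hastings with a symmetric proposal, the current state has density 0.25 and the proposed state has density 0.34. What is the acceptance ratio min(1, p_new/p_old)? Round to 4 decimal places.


Ratio = p_new / p_old = 0.34 / 0.25 = 1.36
Acceptance = min(1, 1.36) = 1.0

1.0


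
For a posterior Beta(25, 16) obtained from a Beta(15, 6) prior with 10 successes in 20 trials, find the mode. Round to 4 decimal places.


Mode = (alpha - 1) / (alpha + beta - 2)
= 24 / 39
= 0.6154

0.6154


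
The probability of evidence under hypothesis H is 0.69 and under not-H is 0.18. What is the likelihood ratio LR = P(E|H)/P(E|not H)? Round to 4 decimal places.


LR = 0.69 / 0.18
= 3.8333

3.8333


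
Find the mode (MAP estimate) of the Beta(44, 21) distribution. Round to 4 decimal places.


For Beta(a,b) with a,b > 1:
Mode = (a-1)/(a+b-2) = (44-1)/(65-2)
= 43/63 = 0.6825

0.6825


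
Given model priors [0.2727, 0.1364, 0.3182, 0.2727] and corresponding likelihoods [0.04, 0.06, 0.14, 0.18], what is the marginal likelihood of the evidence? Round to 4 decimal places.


P(E) = sum_i P(M_i) P(E|M_i)
= 0.0109 + 0.0082 + 0.0445 + 0.0491
= 0.1127

0.1127


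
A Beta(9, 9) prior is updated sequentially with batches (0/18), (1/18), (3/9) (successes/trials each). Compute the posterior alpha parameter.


Sequential conjugate updating is equivalent to a single batch update.
Total successes across all batches = 4
alpha_posterior = alpha_prior + total_successes = 9 + 4
= 13

13


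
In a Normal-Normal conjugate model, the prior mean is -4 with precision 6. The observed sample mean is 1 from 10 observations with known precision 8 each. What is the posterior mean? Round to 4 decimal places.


Posterior precision = tau0 + n*tau = 6 + 10*8 = 86
Posterior mean = (tau0*mu0 + n*tau*xbar) / posterior_precision
= (6*-4 + 10*8*1) / 86
= 56 / 86 = 0.6512

0.6512


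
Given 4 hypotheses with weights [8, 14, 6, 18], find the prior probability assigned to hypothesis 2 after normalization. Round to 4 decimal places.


To normalize, divide each weight by the sum of all weights.
Sum = 46
Prior(H2) = 14/46 = 0.3043

0.3043


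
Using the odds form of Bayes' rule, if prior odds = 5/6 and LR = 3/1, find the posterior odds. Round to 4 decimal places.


Bayes' rule in odds form: posterior odds = prior odds * LR
= (5 * 3) / (6 * 1)
= 15/6 = 2.5

2.5


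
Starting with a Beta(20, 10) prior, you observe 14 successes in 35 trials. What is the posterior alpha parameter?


For a Beta-Binomial conjugate model:
Posterior alpha = prior alpha + number of successes
= 20 + 14 = 34

34


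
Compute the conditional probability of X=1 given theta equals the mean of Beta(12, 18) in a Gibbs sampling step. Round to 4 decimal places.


Mean of Beta(12, 18) = 0.4
P(X=1 | theta=0.4) = 0.4

0.4


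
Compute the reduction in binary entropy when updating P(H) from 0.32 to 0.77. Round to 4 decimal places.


H_before = -p*log2(p) - (1-p)*log2(1-p) for p=0.32: 0.9044
H_after for p=0.77: 0.778
Reduction = 0.9044 - 0.778 = 0.1264

0.1264


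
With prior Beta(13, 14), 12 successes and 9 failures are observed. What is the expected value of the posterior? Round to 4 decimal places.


Posterior = Beta(25, 23)
E[theta] = alpha/(alpha+beta)
= 25/48 = 0.5208

0.5208


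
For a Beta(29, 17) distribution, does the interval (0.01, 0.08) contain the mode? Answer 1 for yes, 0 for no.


Mode of Beta(a,b) = (a-1)/(a+b-2)
= (29-1)/(29+17-2) = 0.6364
Check: 0.01 <= 0.6364 <= 0.08?
Result: 0

0


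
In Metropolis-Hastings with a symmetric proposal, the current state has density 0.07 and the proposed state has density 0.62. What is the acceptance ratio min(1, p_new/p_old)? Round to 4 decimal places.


Ratio = p_new / p_old = 0.62 / 0.07 = 8.8571
Acceptance = min(1, 8.8571) = 1.0

1.0


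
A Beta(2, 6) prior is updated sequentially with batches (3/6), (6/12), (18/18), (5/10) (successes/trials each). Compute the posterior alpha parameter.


Sequential conjugate updating is equivalent to a single batch update.
Total successes across all batches = 32
alpha_posterior = alpha_prior + total_successes = 2 + 32
= 34

34


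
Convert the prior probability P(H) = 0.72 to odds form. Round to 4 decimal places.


P(not H) = 1 - 0.72 = 0.28
Odds = 0.72 / 0.28 = 2.5714

2.5714


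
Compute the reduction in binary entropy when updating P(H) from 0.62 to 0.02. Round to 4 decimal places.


H_before = -p*log2(p) - (1-p)*log2(1-p) for p=0.62: 0.958
H_after for p=0.02: 0.1414
Reduction = 0.958 - 0.1414 = 0.8166

0.8166


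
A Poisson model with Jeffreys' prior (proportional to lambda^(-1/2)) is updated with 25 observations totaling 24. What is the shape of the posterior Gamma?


Posterior = Gamma(0.5 + S, n)
= Gamma(0.5 + 24, 25)
Posterior shape = 0.5 + S = 0.5 + 24 = 24.5

24.5


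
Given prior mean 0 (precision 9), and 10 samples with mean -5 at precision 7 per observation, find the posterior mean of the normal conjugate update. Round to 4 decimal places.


The posterior mean is a precision-weighted average of prior and data.
Post. prec. = 9 + 70 = 79
Post. mean = (0 + -350)/79 = -350/79 = -4.4304

-4.4304


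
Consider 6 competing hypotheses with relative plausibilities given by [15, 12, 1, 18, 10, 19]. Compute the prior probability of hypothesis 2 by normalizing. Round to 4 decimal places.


Sum of weights = 15 + 12 + 1 + 18 + 10 + 19 = 75
Normalized prior for H2 = 12 / 75
= 0.16

0.16


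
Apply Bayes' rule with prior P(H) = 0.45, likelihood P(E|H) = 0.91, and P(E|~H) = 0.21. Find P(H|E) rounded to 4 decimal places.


Step 1: Compute marginal P(E) = P(E|H)P(H) + P(E|~H)P(~H)
= 0.91*0.45 + 0.21*0.55 = 0.525
Step 2: P(H|E) = P(E|H)P(H)/P(E) = 0.4095/0.525
= 0.78

0.78


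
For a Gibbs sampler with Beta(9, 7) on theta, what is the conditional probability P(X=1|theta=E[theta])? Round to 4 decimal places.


E[theta] = 9/(9+7) = 0.5625
P(X=1|theta) = theta = 0.5625

0.5625


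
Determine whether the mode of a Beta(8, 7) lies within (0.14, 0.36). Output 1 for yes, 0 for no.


First find the mode: (a-1)/(a+b-2) = 0.5385
Is 0.5385 in (0.14, 0.36)? 0

0


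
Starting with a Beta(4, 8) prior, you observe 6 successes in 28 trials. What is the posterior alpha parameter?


For a Beta-Binomial conjugate model:
Posterior alpha = prior alpha + number of successes
= 4 + 6 = 10

10


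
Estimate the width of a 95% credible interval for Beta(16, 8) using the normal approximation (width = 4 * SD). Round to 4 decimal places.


For Beta(a,b): Var = ab/((a+b)^2(a+b+1))
Var = 0.0089, SD = 0.0943
Approximate 95% CI width = 4 * 0.0943 = 0.3771

0.3771


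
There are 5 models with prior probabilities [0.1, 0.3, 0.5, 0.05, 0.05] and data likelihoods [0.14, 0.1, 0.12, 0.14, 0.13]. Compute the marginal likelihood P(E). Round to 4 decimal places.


P(E) = sum over models of P(M_i) * P(E|M_i)
= 0.1*0.14 + 0.3*0.1 + 0.5*0.12 + 0.05*0.14 + 0.05*0.13
= 0.1175

0.1175


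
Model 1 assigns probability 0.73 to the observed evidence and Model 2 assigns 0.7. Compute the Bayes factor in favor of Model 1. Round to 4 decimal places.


BF = P(data|M1) / P(data|M2)
= 0.73 / 0.7 = 1.0429

1.0429


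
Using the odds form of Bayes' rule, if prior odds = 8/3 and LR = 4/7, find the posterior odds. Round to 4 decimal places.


Bayes' rule in odds form: posterior odds = prior odds * LR
= (8 * 4) / (3 * 7)
= 32/21 = 1.5238

1.5238


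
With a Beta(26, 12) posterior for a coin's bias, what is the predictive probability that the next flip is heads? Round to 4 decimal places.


The predictive probability equals the posterior mean.
P(next = heads) = alpha / (alpha + beta)
= 26 / 38 = 0.6842

0.6842


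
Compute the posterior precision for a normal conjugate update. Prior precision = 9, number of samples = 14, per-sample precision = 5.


tau_post = tau_0 + n * tau
= 9 + 14 * 5 = 79

79


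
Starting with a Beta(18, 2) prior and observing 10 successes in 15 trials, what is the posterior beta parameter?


Posterior beta = prior beta + failures
Failures = 15 - 10 = 5
beta_post = 2 + 5 = 7

7


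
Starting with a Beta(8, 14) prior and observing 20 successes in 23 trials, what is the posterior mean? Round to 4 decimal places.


Posterior parameters: alpha = 8 + 20 = 28
beta = 14 + 3 = 17
Posterior mean = alpha / (alpha + beta) = 28 / 45
= 0.6222

0.6222


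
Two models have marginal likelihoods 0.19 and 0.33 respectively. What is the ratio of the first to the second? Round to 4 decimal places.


Evidence ratio = 0.19 / 0.33
= 0.5758

0.5758


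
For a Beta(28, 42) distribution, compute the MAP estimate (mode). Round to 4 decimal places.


MAP = mode = (a-1)/(a+b-2)
= (28-1)/(28+42-2)
= 27/68 = 0.3971

0.3971


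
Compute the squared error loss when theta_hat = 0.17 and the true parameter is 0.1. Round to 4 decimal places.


L = (theta_hat - theta_true)^2
= (0.17 - 0.1)^2
= 0.07^2 = 0.0049

0.0049


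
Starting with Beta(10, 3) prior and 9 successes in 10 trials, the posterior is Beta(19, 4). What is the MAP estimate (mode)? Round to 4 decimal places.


The mode of Beta(a, b) when a > 1 and b > 1 is (a-1)/(a+b-2)
= (19 - 1) / (19 + 4 - 2)
= 18 / 21
= 0.8571

0.8571


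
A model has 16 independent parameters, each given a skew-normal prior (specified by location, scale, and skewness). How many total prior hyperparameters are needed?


Each skew-normal prior needs 3 hyperparameters (location, scale, and skewness).
Total = 3 * 16 = 48

48


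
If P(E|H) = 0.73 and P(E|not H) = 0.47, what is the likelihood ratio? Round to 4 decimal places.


Likelihood ratio = P(E|H) / P(E|not H)
= 0.73 / 0.47
= 1.5532

1.5532


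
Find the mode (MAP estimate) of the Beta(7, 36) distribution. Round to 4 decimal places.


For Beta(a,b) with a,b > 1:
Mode = (a-1)/(a+b-2) = (7-1)/(43-2)
= 6/41 = 0.1463

0.1463


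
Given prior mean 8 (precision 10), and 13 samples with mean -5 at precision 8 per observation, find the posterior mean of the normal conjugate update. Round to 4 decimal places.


The posterior mean is a precision-weighted average of prior and data.
Post. prec. = 10 + 104 = 114
Post. mean = (80 + -520)/114 = -440/114 = -3.8596

-3.8596


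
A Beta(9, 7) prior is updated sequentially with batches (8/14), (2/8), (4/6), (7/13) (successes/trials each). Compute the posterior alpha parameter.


Sequential conjugate updating is equivalent to a single batch update.
Total successes across all batches = 21
alpha_posterior = alpha_prior + total_successes = 9 + 21
= 30

30


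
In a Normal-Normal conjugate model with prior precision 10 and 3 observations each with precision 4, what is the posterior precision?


Posterior precision = prior precision + n * observation precision
= 10 + 3 * 4
= 10 + 12 = 22

22


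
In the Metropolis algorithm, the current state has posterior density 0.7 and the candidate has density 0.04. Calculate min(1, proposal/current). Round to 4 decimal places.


Ratio = 0.04/0.7 = 0.0571
Acceptance probability = min(1, 0.0571)
= 0.0571

0.0571


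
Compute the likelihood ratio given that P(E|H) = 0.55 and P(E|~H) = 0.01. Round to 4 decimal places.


LR = P(E|H) / P(E|~H)
= 0.55 / 0.01 = 55.0

55.0


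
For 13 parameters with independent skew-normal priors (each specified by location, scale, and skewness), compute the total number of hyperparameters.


A skew-normal prior has 3 hyperparameters per parameter.
Total = 13 * 3 = 39

39


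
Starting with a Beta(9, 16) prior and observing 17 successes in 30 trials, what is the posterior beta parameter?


Posterior beta = prior beta + failures
Failures = 30 - 17 = 13
beta_post = 16 + 13 = 29

29


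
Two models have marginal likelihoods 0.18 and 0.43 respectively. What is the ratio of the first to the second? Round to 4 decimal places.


Evidence ratio = 0.18 / 0.43
= 0.4186

0.4186


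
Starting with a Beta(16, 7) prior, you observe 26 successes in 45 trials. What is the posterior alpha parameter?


For a Beta-Binomial conjugate model:
Posterior alpha = prior alpha + number of successes
= 16 + 26 = 42

42


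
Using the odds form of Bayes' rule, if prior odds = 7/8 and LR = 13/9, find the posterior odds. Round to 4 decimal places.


Bayes' rule in odds form: posterior odds = prior odds * LR
= (7 * 13) / (8 * 9)
= 91/72 = 1.2639

1.2639


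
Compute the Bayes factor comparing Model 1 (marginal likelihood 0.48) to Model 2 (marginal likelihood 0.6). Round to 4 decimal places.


BF12 = marginal likelihood of M1 / marginal likelihood of M2
= 0.48/0.6
= 0.8

0.8


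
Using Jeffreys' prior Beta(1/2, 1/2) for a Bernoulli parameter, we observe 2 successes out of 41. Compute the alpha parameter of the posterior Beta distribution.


Conjugate update: Beta(0.5 + k, 0.5 + n - k).
k = 2, n - k = 39
Posterior alpha = 0.5 + k = 0.5 + 2 = 2.5

2.5


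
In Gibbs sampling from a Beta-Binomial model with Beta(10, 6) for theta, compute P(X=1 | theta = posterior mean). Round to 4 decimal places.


Posterior mean = alpha/(alpha+beta) = 10/16 = 0.625
P(X=1|theta=mean) = theta = 0.625

0.625


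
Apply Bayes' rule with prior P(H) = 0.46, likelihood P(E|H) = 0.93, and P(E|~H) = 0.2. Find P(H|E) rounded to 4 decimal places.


Step 1: Compute marginal P(E) = P(E|H)P(H) + P(E|~H)P(~H)
= 0.93*0.46 + 0.2*0.54 = 0.5358
Step 2: P(H|E) = P(E|H)P(H)/P(E) = 0.4278/0.5358
= 0.7984

0.7984


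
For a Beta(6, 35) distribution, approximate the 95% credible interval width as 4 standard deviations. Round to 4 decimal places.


Variance of Beta(a,b) = ab / ((a+b)^2 * (a+b+1))
= 6*35 / ((41)^2 * 42)
= 0.003
SD = sqrt(0.003) = 0.0545
Width = 4 * SD = 0.2182

0.2182


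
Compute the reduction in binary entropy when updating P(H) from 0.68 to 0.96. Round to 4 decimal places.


H_before = -p*log2(p) - (1-p)*log2(1-p) for p=0.68: 0.9044
H_after for p=0.96: 0.2423
Reduction = 0.9044 - 0.2423 = 0.6621

0.6621


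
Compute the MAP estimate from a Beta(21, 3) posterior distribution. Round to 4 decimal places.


MAP = mode of Beta distribution
= (alpha - 1)/(alpha + beta - 2)
= (21-1)/(21+3-2)
= 20/22 = 0.9091

0.9091


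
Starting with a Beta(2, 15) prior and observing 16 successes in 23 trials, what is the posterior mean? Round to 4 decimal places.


Posterior parameters: alpha = 2 + 16 = 18
beta = 15 + 7 = 22
Posterior mean = alpha / (alpha + beta) = 18 / 40
= 0.45

0.45


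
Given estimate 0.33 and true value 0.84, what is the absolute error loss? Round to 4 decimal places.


Absolute error = |estimate - true|
= |-0.51| = 0.51

0.51


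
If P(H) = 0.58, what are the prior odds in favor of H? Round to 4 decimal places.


Prior odds = P(H) / (1 - P(H))
= 0.58 / 0.42
= 1.381

1.381


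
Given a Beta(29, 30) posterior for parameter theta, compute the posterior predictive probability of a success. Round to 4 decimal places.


For a Beta-Bernoulli model, the predictive probability is the mean:
P(success) = 29/(29+30) = 29/59 = 0.4915

0.4915


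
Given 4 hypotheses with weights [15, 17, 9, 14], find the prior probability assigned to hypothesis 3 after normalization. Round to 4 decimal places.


To normalize, divide each weight by the sum of all weights.
Sum = 55
Prior(H3) = 9/55 = 0.1636

0.1636


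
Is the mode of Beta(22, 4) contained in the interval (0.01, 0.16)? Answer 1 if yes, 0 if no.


Mode = (a-1)/(a+b-2) = 21/24 = 0.875
Interval: (0.01, 0.16)
Contains mode? 0

0


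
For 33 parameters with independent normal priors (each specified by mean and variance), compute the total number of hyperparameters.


A normal prior has 2 hyperparameters per parameter.
Total = 33 * 2 = 66

66


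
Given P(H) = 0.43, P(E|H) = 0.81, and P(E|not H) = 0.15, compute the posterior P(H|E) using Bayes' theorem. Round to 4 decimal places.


By Bayes' theorem: P(H|E) = P(E|H)*P(H) / P(E)
P(E) = P(E|H)*P(H) + P(E|not H)*P(not H)
P(E) = 0.81*0.43 + 0.15*0.57 = 0.4338
P(H|E) = 0.81*0.43 / 0.4338 = 0.8029

0.8029


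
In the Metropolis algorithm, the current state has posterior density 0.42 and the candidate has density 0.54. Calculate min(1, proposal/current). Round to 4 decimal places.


Ratio = 0.54/0.42 = 1.2857
Acceptance probability = min(1, 1.2857)
= 1.0

1.0


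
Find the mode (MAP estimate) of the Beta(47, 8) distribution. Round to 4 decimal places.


For Beta(a,b) with a,b > 1:
Mode = (a-1)/(a+b-2) = (47-1)/(55-2)
= 46/53 = 0.8679

0.8679


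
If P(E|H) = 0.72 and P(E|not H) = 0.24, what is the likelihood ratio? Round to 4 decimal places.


Likelihood ratio = P(E|H) / P(E|not H)
= 0.72 / 0.24
= 3.0

3.0


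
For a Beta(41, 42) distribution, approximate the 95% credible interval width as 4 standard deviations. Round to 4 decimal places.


Variance of Beta(a,b) = ab / ((a+b)^2 * (a+b+1))
= 41*42 / ((83)^2 * 84)
= 0.003
SD = sqrt(0.003) = 0.0546
Width = 4 * SD = 0.2182

0.2182
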